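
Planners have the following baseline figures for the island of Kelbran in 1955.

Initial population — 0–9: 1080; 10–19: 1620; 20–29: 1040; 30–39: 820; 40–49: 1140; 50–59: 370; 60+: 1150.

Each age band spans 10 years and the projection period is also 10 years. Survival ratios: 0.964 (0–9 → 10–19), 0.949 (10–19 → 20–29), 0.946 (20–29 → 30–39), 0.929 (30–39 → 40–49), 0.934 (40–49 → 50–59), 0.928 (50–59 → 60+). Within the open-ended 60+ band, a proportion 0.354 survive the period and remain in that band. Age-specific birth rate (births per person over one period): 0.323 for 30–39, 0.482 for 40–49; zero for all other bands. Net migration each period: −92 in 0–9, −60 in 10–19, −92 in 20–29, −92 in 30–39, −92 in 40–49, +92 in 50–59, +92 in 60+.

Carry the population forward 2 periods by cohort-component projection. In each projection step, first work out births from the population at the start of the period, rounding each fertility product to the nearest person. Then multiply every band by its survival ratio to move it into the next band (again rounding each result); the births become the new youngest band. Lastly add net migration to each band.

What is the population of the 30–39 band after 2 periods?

Numbering the groups 1..7 from youngest to oldest:
Period 1:
Births: 820 × 0.323 = 265  |  1140 × 0.482 = 549 → 814
Group 2: 1080 × 0.964 = 1041
Group 3: 1620 × 0.949 = 1537
Group 4: 1040 × 0.946 = 984
Group 5: 820 × 0.929 = 762
Group 6: 1140 × 0.934 = 1065
Group 7: 370 × 0.928 + 1150 × 0.354 = 343 + 407 = 750
Net migration: Group 1 − 92 → 722; Group 2 − 60 → 981; Group 3 − 92 → 1445; Group 4 − 92 → 892; Group 5 − 92 → 670; Group 6 + 92 → 1157; Group 7 + 92 → 842
End of period: [722, 981, 1445, 892, 670, 1157, 842]
Period 2:
Births: 892 × 0.323 = 288  |  670 × 0.482 = 323 → 611
Group 2: 722 × 0.964 = 696
Group 3: 981 × 0.949 = 931
Group 4: 1445 × 0.946 = 1367
Group 5: 892 × 0.929 = 829
Group 6: 670 × 0.934 = 626
Group 7: 1157 × 0.928 + 842 × 0.354 = 1074 + 298 = 1372
Net migration: Group 1 − 92 → 519; Group 2 − 60 → 636; Group 3 − 92 → 839; Group 4 − 92 → 1275; Group 5 − 92 → 737; Group 6 + 92 → 718; Group 7 + 92 → 1464
End of period: [519, 636, 839, 1275, 737, 718, 1464]

1275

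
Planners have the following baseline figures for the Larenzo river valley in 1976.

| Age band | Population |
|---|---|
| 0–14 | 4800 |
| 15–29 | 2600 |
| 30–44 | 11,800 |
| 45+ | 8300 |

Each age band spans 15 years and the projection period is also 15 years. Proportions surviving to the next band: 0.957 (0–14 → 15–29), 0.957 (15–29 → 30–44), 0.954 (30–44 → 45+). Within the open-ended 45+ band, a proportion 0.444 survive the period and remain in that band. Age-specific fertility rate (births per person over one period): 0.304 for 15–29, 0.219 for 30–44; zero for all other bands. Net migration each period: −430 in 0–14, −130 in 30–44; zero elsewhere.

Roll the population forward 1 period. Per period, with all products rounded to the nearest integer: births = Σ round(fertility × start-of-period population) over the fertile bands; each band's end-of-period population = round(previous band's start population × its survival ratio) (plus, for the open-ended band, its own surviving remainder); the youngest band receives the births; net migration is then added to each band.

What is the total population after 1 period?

(Groups numbered youngest = 1 to oldest = 4.)
Period 1:
Births: 2600 * 0.304 = 790  |  11800 * 0.219 = 2584 ⇒ total 3374
Group 2: 4800 * 0.957 = 4594
Group 3: 2600 * 0.957 = 2488
Group 4: 11800 * 0.954 + 8300 * 0.444 = 11257 + 3685 = 14942
Net migration: Group 1 − 430 → 2944; Group 3 − 130 → 2358
Population now: 0–14=2944, 15–29=4594, 30–44=2358, 45+=14942
Total after period 1: 2944 + 4594 + 2358 + 14942 = 24838

24838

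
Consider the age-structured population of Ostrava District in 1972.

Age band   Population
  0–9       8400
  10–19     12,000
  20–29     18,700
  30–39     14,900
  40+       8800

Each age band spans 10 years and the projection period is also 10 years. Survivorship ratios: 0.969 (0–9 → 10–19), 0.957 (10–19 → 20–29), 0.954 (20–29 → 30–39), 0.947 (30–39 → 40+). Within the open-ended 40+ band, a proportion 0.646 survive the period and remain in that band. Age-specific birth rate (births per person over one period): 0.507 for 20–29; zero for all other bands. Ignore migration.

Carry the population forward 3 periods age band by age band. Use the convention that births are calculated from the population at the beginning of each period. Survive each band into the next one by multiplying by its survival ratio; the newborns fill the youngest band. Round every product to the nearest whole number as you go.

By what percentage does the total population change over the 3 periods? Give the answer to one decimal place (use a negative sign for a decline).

-11.8

Numbering the groups 1..5 from youngest to oldest:
Period 1.
Births: 18700 × 0.507 = 9481
Group 2: 8400 × 0.969 = 8140
Group 3: 12000 × 0.957 = 11484
Group 4: 18700 × 0.954 = 17840
Group 5: 14900 × 0.947 + 8800 × 0.646 = 14110 + 5685 = 19795
→ [9481, 8140, 11484, 17840, 19795]
Period 2.
Births: 11484 × 0.507 = 5822
Group 2: 9481 × 0.969 = 9187
Group 3: 8140 × 0.957 = 7790
Group 4: 11484 × 0.954 = 10956
Group 5: 17840 × 0.947 + 19795 × 0.646 = 16894 + 12788 = 29682
→ [5822, 9187, 7790, 10956, 29682]
Period 3.
Births: 7790 × 0.507 = 3950
Group 2: 5822 × 0.969 = 5642
Group 3: 9187 × 0.957 = 8792
Group 4: 7790 × 0.954 = 7432
Group 5: 10956 × 0.947 + 29682 × 0.646 = 10375 + 19175 = 29550
→ [3950, 5642, 8792, 7432, 29550]
Total: 62800 → 55366; change = -7434; percentage change = -11.8%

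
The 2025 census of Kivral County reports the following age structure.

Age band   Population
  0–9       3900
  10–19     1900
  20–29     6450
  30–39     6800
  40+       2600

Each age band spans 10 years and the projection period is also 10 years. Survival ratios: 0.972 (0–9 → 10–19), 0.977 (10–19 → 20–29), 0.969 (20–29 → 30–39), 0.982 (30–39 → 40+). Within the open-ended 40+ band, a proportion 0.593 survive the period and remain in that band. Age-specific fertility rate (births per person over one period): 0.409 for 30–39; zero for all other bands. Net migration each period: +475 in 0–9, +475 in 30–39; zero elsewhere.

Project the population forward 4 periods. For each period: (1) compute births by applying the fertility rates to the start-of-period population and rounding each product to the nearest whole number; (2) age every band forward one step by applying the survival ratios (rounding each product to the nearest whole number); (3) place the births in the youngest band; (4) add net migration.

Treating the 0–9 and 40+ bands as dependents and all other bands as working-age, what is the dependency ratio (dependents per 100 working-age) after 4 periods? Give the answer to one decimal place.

Numbering the bands 1..5 from youngest to oldest:
Period 1.
Births: 6800 * 0.409 = 2781
Band 2: 3900 * 0.972 = 3791
Band 3: 1900 * 0.977 = 1856
Band 4: 6450 * 0.969 = 6250
Band 5: 6800 * 0.982 + 2600 * 0.593 = 6678 + 1542 = 8220
Net migration: Band 1 + 475 → 3256; Band 4 + 475 → 6725
End of period: [3256, 3791, 1856, 6725, 8220]
Period 2.
Births: 6725 * 0.409 = 2751
Band 2: 3256 * 0.972 = 3165
Band 3: 3791 * 0.977 = 3704
Band 4: 1856 * 0.969 = 1798
Band 5: 6725 * 0.982 + 8220 * 0.593 = 6604 + 4874 = 11478
Net migration: Band 1 + 475 → 3226; Band 4 + 475 → 2273
End of period: [3226, 3165, 3704, 2273, 11478]
Period 3.
Births: 2273 * 0.409 = 930
Band 2: 3226 * 0.972 = 3136
Band 3: 3165 * 0.977 = 3092
Band 4: 3704 * 0.969 = 3589
Band 5: 2273 * 0.982 + 11478 * 0.593 = 2232 + 6806 = 9038
Net migration: Band 1 + 475 → 1405; Band 4 + 475 → 4064
End of period: [1405, 3136, 3092, 4064, 9038]
Period 4.
Births: 4064 * 0.409 = 1662
Band 2: 1405 * 0.972 = 1366
Band 3: 3136 * 0.977 = 3064
Band 4: 3092 * 0.969 = 2996
Band 5: 4064 * 0.982 + 9038 * 0.593 = 3991 + 5360 = 9351
Net migration: Band 1 + 475 → 2137; Band 4 + 475 → 3471
End of period: [2137, 1366, 3064, 3471, 9351]
Dependents (band 0–9 + band 40+) = 2137 + 9351 = 11488; working-age = 7901; ratio = 11488/7901 × 100 = 145.4

145.4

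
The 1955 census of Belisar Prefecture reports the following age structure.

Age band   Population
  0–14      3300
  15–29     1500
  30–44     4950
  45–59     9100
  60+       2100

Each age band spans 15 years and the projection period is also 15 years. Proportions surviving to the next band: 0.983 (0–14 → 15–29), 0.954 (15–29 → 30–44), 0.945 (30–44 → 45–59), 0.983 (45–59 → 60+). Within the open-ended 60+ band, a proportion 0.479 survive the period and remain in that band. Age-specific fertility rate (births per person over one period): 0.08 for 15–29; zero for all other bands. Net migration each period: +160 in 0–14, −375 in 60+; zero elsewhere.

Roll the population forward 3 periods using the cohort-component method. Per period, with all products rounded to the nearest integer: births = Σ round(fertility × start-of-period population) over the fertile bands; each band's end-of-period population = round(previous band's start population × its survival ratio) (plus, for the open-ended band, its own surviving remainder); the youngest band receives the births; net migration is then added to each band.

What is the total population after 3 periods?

8956

Let band 1 be 0–14 through band 5 = 60+.
After projecting period 1:
Births: 1500 * 0.08 = 120
Band 2: 3300 * 0.983 = 3244
Band 3: 1500 * 0.954 = 1431
Band 4: 4950 * 0.945 = 4678
Band 5: 9100 * 0.983 + 2100 * 0.479 = 8945 + 1006 = 9951
Net migration: Band 1 + 160 → 280; Band 5 − 375 → 9576
Giving 280 / 3244 / 1431 / 4678 / 9576.
After projecting period 2:
Births: 3244 * 0.08 = 260
Band 2: 280 * 0.983 = 275
Band 3: 3244 * 0.954 = 3095
Band 4: 1431 * 0.945 = 1352
Band 5: 4678 * 0.983 + 9576 * 0.479 = 4598 + 4587 = 9185
Net migration: Band 1 + 160 → 420; Band 5 − 375 → 8810
Giving 420 / 275 / 3095 / 1352 / 8810.
After projecting period 3:
Births: 275 * 0.08 = 22
Band 2: 420 * 0.983 = 413
Band 3: 275 * 0.954 = 262
Band 4: 3095 * 0.945 = 2925
Band 5: 1352 * 0.983 + 8810 * 0.479 = 1329 + 4220 = 5549
Net migration: Band 1 + 160 → 182; Band 5 − 375 → 5174
Giving 182 / 413 / 262 / 2925 / 5174.
Total after period 3: 182 + 413 + 262 + 2925 + 5174 = 8956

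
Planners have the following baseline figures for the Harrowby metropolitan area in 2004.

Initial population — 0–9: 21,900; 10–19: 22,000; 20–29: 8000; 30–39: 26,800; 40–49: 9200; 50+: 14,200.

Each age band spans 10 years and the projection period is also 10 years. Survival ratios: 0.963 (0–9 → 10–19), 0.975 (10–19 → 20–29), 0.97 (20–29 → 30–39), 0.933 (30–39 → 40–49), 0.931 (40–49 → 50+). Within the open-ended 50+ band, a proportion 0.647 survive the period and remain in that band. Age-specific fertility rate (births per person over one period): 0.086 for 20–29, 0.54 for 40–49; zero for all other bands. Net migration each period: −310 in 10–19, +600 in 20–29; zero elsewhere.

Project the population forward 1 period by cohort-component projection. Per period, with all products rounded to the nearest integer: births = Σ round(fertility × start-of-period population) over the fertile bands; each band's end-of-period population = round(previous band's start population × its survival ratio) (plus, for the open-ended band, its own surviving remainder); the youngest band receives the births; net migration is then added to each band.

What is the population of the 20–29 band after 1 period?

Let band 1 be 0–9 through band 6 = 50+.
After projecting period 1:
Births: 8000 × 0.086 = 688, 9200 × 0.54 = 4968 — total 5656
Band 2: 21900 × 0.963 = 21090
Band 3: 22000 × 0.975 = 21450
Band 4: 8000 × 0.97 = 7760
Band 5: 26800 × 0.933 = 25004
Band 6: 9200 × 0.931 + 14200 × 0.647 = 8565 + 9187 = 17752
Net migration: Band 2 − 310 → 20780; Band 3 + 600 → 22050
→ [5656, 20780, 22050, 7760, 25004, 17752]

22050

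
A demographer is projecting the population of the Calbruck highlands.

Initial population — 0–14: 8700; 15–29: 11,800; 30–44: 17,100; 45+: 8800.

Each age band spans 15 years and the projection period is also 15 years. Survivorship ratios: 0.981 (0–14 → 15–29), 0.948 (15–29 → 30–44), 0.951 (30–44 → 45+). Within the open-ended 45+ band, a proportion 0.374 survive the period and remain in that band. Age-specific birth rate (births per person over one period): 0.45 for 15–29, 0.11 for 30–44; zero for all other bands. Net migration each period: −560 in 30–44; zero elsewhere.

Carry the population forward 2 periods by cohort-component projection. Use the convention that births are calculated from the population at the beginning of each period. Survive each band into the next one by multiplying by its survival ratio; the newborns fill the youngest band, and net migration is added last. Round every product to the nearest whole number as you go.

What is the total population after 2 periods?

Numbering the groups 1..4 from youngest to oldest:
After projecting period 1:
Births: 11800 * 0.45 = 5310, 17100 * 0.11 = 1881 → total 7191
Group 2: 8700 * 0.981 = 8535
Group 3: 11800 * 0.948 = 11186
Group 4: 17100 * 0.951 + 8800 * 0.374 = 16262 + 3291 = 19553
Net migration: Group 3 − 560 → 10626
End of period: [7191, 8535, 10626, 19553]
After projecting period 2:
Births: 8535 * 0.45 = 3841, 10626 * 0.11 = 1169 → total 5010
Group 2: 7191 * 0.981 = 7054
Group 3: 8535 * 0.948 = 8091
Group 4: 10626 * 0.951 + 19553 * 0.374 = 10105 + 7313 = 17418
Net migration: Group 3 − 560 → 7531
End of period: [5010, 7054, 7531, 17418]
Total after period 2: 5010 + 7054 + 7531 + 17418 = 37013

37013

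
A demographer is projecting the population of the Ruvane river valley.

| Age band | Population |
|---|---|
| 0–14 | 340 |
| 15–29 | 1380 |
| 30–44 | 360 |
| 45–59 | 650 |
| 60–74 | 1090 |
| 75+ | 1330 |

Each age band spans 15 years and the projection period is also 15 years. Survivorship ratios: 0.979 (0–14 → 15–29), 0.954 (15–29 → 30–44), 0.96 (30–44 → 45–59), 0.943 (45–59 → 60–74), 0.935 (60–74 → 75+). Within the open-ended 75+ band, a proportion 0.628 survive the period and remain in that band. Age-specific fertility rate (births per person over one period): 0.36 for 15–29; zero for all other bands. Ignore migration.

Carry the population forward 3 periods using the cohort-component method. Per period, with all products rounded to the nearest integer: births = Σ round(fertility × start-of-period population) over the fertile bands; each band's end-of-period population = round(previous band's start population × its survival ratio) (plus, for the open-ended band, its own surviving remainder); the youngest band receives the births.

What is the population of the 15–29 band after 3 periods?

117

After projecting period 1:
Births: 1380 × 0.36 = 497
15–29: 340 × 0.979 = 333
30–44: 1380 × 0.954 = 1317
45–59: 360 × 0.96 = 346
60–74: 650 × 0.943 = 613
75+: 1090 × 0.935 + 1330 × 0.628 = 1019 + 835 = 1854
Giving 497 / 333 / 1317 / 346 / 613 / 1854.
After projecting period 2:
Births: 333 × 0.36 = 120
15–29: 497 × 0.979 = 487
30–44: 333 × 0.954 = 318
45–59: 1317 × 0.96 = 1264
60–74: 346 × 0.943 = 326
75+: 613 × 0.935 + 1854 × 0.628 = 573 + 1164 = 1737
Giving 120 / 487 / 318 / 1264 / 326 / 1737.
After projecting period 3:
Births: 487 × 0.36 = 175
15–29: 120 × 0.979 = 117
30–44: 487 × 0.954 = 465
45–59: 318 × 0.96 = 305
60–74: 1264 × 0.943 = 1192
75+: 326 × 0.935 + 1737 × 0.628 = 305 + 1091 = 1396
Giving 175 / 117 / 465 / 305 / 1192 / 1396.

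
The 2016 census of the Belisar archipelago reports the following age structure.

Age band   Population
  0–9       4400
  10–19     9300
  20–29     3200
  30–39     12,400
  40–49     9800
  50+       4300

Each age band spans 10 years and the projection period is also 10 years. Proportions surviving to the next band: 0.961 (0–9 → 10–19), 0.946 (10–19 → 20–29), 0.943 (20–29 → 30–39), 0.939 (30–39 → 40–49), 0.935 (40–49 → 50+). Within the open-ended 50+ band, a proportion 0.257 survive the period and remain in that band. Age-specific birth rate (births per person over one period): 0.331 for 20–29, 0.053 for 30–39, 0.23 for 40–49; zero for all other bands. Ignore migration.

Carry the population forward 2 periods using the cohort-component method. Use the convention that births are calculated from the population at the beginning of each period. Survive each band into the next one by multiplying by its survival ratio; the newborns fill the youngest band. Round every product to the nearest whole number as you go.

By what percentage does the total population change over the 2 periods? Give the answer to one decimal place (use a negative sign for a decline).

-11.9

Numbering the groups 1..6 from youngest to oldest:
After projecting period 1:
Births: 3200 × 0.331 = 1059, 12400 × 0.053 = 657, 9800 × 0.23 = 2254 → total 3970
Group 2: 4400 × 0.961 = 4228
Group 3: 9300 × 0.946 = 8798
Group 4: 3200 × 0.943 = 3018
Group 5: 12400 × 0.939 = 11644
Group 6: 9800 × 0.935 + 4300 × 0.257 = 9163 + 1105 = 10268
End of period: [3970, 4228, 8798, 3018, 11644, 10268]
After projecting period 2:
Births: 8798 × 0.331 = 2912, 3018 × 0.053 = 160, 11644 × 0.23 = 2678 → total 5750
Group 2: 3970 × 0.961 = 3815
Group 3: 4228 × 0.946 = 4000
Group 4: 8798 × 0.943 = 8297
Group 5: 3018 × 0.939 = 2834
Group 6: 11644 × 0.935 + 10268 × 0.257 = 10887 + 2639 = 13526
End of period: [5750, 3815, 4000, 8297, 2834, 13526]
Total: 43400 → 38222; change = -5178; percentage change = -11.9%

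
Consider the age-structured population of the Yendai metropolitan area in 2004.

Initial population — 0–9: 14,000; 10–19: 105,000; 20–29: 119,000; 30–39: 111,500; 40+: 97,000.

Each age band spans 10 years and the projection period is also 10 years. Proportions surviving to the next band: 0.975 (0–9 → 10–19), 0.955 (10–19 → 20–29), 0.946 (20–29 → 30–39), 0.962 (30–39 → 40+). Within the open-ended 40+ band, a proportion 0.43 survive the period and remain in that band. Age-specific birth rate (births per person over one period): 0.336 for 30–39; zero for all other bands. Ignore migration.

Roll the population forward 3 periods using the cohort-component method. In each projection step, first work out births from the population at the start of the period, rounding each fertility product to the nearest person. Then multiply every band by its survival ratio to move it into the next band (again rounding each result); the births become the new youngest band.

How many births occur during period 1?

37464

Call the bands 1 to 5, youngest first.
[period 1]
Births: 111500 × 0.336 = 37464
Band 2: 14000 × 0.975 = 13650
Band 3: 105000 × 0.955 = 100275
Band 4: 119000 × 0.946 = 112574
Band 5: 111500 × 0.962 + 97000 × 0.43 = 107263 + 41710 = 148973
Giving 37464 / 13650 / 100275 / 112574 / 148973.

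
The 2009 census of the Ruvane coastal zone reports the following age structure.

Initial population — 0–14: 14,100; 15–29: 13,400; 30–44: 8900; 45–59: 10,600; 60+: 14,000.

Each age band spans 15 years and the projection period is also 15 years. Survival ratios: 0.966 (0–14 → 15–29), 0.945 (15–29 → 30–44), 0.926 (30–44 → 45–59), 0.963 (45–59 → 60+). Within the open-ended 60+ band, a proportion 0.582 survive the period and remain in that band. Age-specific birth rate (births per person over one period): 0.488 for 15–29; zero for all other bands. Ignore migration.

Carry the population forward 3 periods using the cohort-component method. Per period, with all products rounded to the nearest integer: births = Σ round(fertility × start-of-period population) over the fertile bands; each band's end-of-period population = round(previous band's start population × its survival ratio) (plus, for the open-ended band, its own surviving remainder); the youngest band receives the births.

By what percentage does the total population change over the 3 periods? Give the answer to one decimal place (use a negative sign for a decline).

-18.8

(Groups numbered youngest = 1 to oldest = 5.)
After projecting period 1:
Births: 13400 * 0.488 = 6539
Group 2: 14100 * 0.966 = 13621
Group 3: 13400 * 0.945 = 12663
Group 4: 8900 * 0.926 = 8241
Group 5: 10600 * 0.963 + 14000 * 0.582 = 10208 + 8148 = 18356
Giving 6539 / 13621 / 12663 / 8241 / 18356.
After projecting period 2:
Births: 13621 * 0.488 = 6647
Group 2: 6539 * 0.966 = 6317
Group 3: 13621 * 0.945 = 12872
Group 4: 12663 * 0.926 = 11726
Group 5: 8241 * 0.963 + 18356 * 0.582 = 7936 + 10683 = 18619
Giving 6647 / 6317 / 12872 / 11726 / 18619.
After projecting period 3:
Births: 6317 * 0.488 = 3083
Group 2: 6647 * 0.966 = 6421
Group 3: 6317 * 0.945 = 5970
Group 4: 12872 * 0.926 = 11919
Group 5: 11726 * 0.963 + 18619 * 0.582 = 11292 + 10836 = 22128
Giving 3083 / 6421 / 5970 / 11919 / 22128.
Total: 61000 → 49521; change = -11479; percentage change = -18.8%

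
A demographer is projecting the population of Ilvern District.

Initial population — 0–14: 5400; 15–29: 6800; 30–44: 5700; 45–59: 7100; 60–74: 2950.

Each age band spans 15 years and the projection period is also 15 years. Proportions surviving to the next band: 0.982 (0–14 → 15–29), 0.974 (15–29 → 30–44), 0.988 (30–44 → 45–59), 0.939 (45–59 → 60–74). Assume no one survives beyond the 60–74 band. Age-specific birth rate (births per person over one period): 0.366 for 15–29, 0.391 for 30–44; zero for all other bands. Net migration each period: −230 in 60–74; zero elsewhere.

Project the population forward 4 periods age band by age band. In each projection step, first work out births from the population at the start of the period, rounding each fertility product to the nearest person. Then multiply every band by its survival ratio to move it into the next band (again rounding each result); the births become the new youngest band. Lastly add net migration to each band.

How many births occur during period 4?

Numbering the groups 1..5 from youngest to oldest:
[period 1]
Births: 6800 × 0.366 = 2489  |  5700 × 0.391 = 2229 — total 4718
Group 2: 5400 × 0.982 = 5303
Group 3: 6800 × 0.974 = 6623
Group 4: 5700 × 0.988 = 5632
Group 5: 7100 × 0.939 = 6667
Net migration: Group 5 − 230 → 6437
Giving 4718 / 5303 / 6623 / 5632 / 6437.
[period 2]
Births: 5303 × 0.366 = 1941  |  6623 × 0.391 = 2590 — total 4531
Group 2: 4718 × 0.982 = 4633
Group 3: 5303 × 0.974 = 5165
Group 4: 6623 × 0.988 = 6544
Group 5: 5632 × 0.939 = 5288
Net migration: Group 5 − 230 → 5058
Giving 4531 / 4633 / 5165 / 6544 / 5058.
[period 3]
Births: 4633 × 0.366 = 1696  |  5165 × 0.391 = 2020 — total 3716
Group 2: 4531 × 0.982 = 4449
Group 3: 4633 × 0.974 = 4513
Group 4: 5165 × 0.988 = 5103
Group 5: 6544 × 0.939 = 6145
Net migration: Group 5 − 230 → 5915
Giving 3716 / 4449 / 4513 / 5103 / 5915.
[period 4]
Births: 4449 × 0.366 = 1628  |  4513 × 0.391 = 1765 — total 3393
Group 2: 3716 × 0.982 = 3649
Group 3: 4449 × 0.974 = 4333
Group 4: 4513 × 0.988 = 4459
Group 5: 5103 × 0.939 = 4792
Net migration: Group 5 − 230 → 4562
Giving 3393 / 3649 / 4333 / 4459 / 4562.

3393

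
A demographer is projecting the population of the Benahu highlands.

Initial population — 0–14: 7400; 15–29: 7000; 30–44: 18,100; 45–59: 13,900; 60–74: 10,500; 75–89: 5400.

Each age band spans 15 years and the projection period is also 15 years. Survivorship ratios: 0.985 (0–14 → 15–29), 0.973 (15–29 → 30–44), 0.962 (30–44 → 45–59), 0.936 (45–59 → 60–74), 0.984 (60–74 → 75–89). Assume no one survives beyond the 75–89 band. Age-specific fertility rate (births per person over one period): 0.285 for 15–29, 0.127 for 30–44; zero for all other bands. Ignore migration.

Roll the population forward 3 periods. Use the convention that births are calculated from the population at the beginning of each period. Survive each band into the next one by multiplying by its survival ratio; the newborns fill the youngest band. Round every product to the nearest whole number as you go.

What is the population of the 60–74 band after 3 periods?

6133

[period 1]
Births: 7000 × 0.285 = 1995  |  18100 × 0.127 = 2299 — total 4294
15–29: 7400 × 0.985 = 7289
30–44: 7000 × 0.973 = 6811
45–59: 18100 × 0.962 = 17412
60–74: 13900 × 0.936 = 13010
75–89: 10500 × 0.984 = 10332
Giving 4294 / 7289 / 6811 / 17412 / 13010 / 10332.
[period 2]
Births: 7289 × 0.285 = 2077  |  6811 × 0.127 = 865 — total 2942
15–29: 4294 × 0.985 = 4230
30–44: 7289 × 0.973 = 7092
45–59: 6811 × 0.962 = 6552
60–74: 17412 × 0.936 = 16298
75–89: 13010 × 0.984 = 12802
Giving 2942 / 4230 / 7092 / 6552 / 16298 / 12802.
[period 3]
Births: 4230 × 0.285 = 1206  |  7092 × 0.127 = 901 — total 2107
15–29: 2942 × 0.985 = 2898
30–44: 4230 × 0.973 = 4116
45–59: 7092 × 0.962 = 6823
60–74: 6552 × 0.936 = 6133
75–89: 16298 × 0.984 = 16037
Giving 2107 / 2898 / 4116 / 6823 / 6133 / 16037.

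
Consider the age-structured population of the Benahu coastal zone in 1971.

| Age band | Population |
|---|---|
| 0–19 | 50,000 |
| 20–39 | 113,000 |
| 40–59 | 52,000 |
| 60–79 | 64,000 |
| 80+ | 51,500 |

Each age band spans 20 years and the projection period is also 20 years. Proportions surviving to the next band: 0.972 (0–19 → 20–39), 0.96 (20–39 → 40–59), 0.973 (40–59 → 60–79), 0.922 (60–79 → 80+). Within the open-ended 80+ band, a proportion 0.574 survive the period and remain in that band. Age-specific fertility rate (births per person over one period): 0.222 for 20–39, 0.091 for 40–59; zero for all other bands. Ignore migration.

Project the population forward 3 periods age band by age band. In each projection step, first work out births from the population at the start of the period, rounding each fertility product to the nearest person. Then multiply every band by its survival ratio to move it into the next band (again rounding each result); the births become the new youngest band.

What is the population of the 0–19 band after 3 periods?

Period 1:
Births: 113000 * 0.222 = 25086  |  52000 * 0.091 = 4732 → total 29818
20–39: 50000 * 0.972 = 48600
40–59: 113000 * 0.96 = 108480
60–79: 52000 * 0.973 = 50596
80+: 64000 * 0.922 + 51500 * 0.574 = 59008 + 29561 = 88569
→ [29818, 48600, 108480, 50596, 88569]
Period 2:
Births: 48600 * 0.222 = 10789  |  108480 * 0.091 = 9872 → total 20661
20–39: 29818 * 0.972 = 28983
40–59: 48600 * 0.96 = 46656
60–79: 108480 * 0.973 = 105551
80+: 50596 * 0.922 + 88569 * 0.574 = 46650 + 50839 = 97489
→ [20661, 28983, 46656, 105551, 97489]
Period 3:
Births: 28983 * 0.222 = 6434  |  46656 * 0.091 = 4246 → total 10680
20–39: 20661 * 0.972 = 20082
40–59: 28983 * 0.96 = 27824
60–79: 46656 * 0.973 = 45396
80+: 105551 * 0.922 + 97489 * 0.574 = 97318 + 55959 = 153277
→ [10680, 20082, 27824, 45396, 153277]

10680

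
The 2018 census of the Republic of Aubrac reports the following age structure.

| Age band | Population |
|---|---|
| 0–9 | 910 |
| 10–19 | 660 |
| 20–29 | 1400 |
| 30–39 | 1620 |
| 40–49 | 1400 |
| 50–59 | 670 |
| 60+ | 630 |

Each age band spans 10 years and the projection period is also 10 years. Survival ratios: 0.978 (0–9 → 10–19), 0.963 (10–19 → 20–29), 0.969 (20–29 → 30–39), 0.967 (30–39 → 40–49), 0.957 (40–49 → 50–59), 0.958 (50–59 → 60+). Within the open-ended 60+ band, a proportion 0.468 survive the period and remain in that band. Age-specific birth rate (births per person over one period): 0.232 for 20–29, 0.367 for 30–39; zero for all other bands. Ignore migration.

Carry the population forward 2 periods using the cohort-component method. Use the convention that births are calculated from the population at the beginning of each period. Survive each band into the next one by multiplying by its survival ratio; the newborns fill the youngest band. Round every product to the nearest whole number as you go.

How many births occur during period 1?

920

Call the groups 1 to 7, youngest first.
— Period 1 —
Births: 1400 × 0.232 = 325 ; 1620 × 0.367 = 595 — total 920
Group 2: 910 × 0.978 = 890
Group 3: 660 × 0.963 = 636
Group 4: 1400 × 0.969 = 1357
Group 5: 1620 × 0.967 = 1567
Group 6: 1400 × 0.957 = 1340
Group 7: 670 × 0.958 + 630 × 0.468 = 642 + 295 = 937
Population now: 0–9=920, 10–19=890, 20–29=636, 30–39=1357, 40–49=1567, 50–59=1340, 60+=937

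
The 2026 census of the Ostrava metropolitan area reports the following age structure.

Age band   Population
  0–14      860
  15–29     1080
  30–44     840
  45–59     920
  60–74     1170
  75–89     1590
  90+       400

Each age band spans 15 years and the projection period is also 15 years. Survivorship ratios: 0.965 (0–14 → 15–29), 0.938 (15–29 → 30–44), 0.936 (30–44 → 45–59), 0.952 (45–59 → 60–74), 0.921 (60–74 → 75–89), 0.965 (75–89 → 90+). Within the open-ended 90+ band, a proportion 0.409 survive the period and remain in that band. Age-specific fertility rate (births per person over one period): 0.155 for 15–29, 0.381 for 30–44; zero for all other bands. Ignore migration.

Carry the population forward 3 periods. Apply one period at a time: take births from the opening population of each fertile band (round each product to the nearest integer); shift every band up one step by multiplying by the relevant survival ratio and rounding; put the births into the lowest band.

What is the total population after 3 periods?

5116

Period 1:
Births: 1080 × 0.155 = 167 ; 840 × 0.381 = 320 — total 487
15–29: 860 × 0.965 = 830
30–44: 1080 × 0.938 = 1013
45–59: 840 × 0.936 = 786
60–74: 920 × 0.952 = 876
75–89: 1170 × 0.921 = 1078
90+: 1590 × 0.965 + 400 × 0.409 = 1534 + 164 = 1698
Population now: 0–14=487, 15–29=830, 30–44=1013, 45–59=786, 60–74=876, 75–89=1078, 90+=1698
Period 2:
Births: 830 × 0.155 = 129 ; 1013 × 0.381 = 386 — total 515
15–29: 487 × 0.965 = 470
30–44: 830 × 0.938 = 779
45–59: 1013 × 0.936 = 948
60–74: 786 × 0.952 = 748
75–89: 876 × 0.921 = 807
90+: 1078 × 0.965 + 1698 × 0.409 = 1040 + 694 = 1734
Population now: 0–14=515, 15–29=470, 30–44=779, 45–59=948, 60–74=748, 75–89=807, 90+=1734
Period 3:
Births: 470 × 0.155 = 73 ; 779 × 0.381 = 297 — total 370
15–29: 515 × 0.965 = 497
30–44: 470 × 0.938 = 441
45–59: 779 × 0.936 = 729
60–74: 948 × 0.952 = 902
75–89: 748 × 0.921 = 689
90+: 807 × 0.965 + 1734 × 0.409 = 779 + 709 = 1488
Population now: 0–14=370, 15–29=497, 30–44=441, 45–59=729, 60–74=902, 75–89=689, 90+=1488
Total after period 3: 370 + 497 + 441 + 729 + 902 + 689 + 1488 = 5116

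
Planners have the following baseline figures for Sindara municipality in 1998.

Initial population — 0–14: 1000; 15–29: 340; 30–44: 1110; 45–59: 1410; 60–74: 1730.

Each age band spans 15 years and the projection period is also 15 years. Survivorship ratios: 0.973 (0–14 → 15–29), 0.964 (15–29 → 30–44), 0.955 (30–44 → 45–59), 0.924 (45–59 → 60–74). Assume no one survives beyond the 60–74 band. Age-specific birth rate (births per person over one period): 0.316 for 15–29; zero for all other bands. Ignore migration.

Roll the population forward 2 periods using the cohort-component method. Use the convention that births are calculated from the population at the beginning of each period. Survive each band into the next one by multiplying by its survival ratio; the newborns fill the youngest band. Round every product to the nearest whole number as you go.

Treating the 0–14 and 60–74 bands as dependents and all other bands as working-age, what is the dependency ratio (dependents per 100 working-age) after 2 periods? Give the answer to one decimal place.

94.9

Period 1.
Births: 340 × 0.316 = 107
15–29: 1000 × 0.973 = 973
30–44: 340 × 0.964 = 328
45–59: 1110 × 0.955 = 1060
60–74: 1410 × 0.924 = 1303
Population now: 0–14=107, 15–29=973, 30–44=328, 45–59=1060, 60–74=1303
Period 2.
Births: 973 × 0.316 = 307
15–29: 107 × 0.973 = 104
30–44: 973 × 0.964 = 938
45–59: 328 × 0.955 = 313
60–74: 1060 × 0.924 = 979
Population now: 0–14=307, 15–29=104, 30–44=938, 45–59=313, 60–74=979
Dependents (band 0–14 + band 60–74) = 307 + 979 = 1286; working-age = 1355; ratio = 1286/1355 × 100 = 94.9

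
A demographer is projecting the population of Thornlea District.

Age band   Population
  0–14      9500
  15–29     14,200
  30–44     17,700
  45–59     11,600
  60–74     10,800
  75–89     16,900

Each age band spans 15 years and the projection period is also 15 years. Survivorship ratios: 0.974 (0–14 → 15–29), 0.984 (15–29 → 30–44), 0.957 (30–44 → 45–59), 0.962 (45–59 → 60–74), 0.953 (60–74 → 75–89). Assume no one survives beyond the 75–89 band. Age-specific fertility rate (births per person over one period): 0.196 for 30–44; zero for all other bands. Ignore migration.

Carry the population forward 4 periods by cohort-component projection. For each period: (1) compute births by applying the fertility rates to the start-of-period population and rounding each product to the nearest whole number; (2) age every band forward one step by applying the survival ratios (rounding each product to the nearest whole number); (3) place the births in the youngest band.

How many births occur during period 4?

— Period 1 —
Births: 17700 * 0.196 = 3469
15–29: 9500 * 0.974 = 9253
30–44: 14200 * 0.984 = 13973
45–59: 17700 * 0.957 = 16939
60–74: 11600 * 0.962 = 11159
75–89: 10800 * 0.953 = 10292
End of period: [3469, 9253, 13973, 16939, 11159, 10292]
— Period 2 —
Births: 13973 * 0.196 = 2739
15–29: 3469 * 0.974 = 3379
30–44: 9253 * 0.984 = 9105
45–59: 13973 * 0.957 = 13372
60–74: 16939 * 0.962 = 16295
75–89: 11159 * 0.953 = 10635
End of period: [2739, 3379, 9105, 13372, 16295, 10635]
— Period 3 —
Births: 9105 * 0.196 = 1785
15–29: 2739 * 0.974 = 2668
30–44: 3379 * 0.984 = 3325
45–59: 9105 * 0.957 = 8713
60–74: 13372 * 0.962 = 12864
75–89: 16295 * 0.953 = 15529
End of period: [1785, 2668, 3325, 8713, 12864, 15529]
— Period 4 —
Births: 3325 * 0.196 = 652
15–29: 1785 * 0.974 = 1739
30–44: 2668 * 0.984 = 2625
45–59: 3325 * 0.957 = 3182
60–74: 8713 * 0.962 = 8382
75–89: 12864 * 0.953 = 12259
End of period: [652, 1739, 2625, 3182, 8382, 12259]

652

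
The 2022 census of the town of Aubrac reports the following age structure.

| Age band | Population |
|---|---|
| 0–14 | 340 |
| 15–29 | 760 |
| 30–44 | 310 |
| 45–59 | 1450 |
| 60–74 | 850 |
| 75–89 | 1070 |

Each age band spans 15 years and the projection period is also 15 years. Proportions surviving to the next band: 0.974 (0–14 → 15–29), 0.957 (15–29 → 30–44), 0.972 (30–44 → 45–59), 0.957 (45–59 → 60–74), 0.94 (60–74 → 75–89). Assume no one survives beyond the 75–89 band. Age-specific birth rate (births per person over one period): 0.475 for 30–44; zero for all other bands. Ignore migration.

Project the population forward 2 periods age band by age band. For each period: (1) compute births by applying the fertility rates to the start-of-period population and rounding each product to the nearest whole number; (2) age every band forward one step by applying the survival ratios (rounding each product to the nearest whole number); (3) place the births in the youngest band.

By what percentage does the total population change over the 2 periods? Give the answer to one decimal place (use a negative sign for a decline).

-35.0

After projecting period 1:
Births: 310 × 0.475 = 147
15–29: 340 × 0.974 = 331
30–44: 760 × 0.957 = 727
45–59: 310 × 0.972 = 301
60–74: 1450 × 0.957 = 1388
75–89: 850 × 0.94 = 799
Giving 147 / 331 / 727 / 301 / 1388 / 799.
After projecting period 2:
Births: 727 × 0.475 = 345
15–29: 147 × 0.974 = 143
30–44: 331 × 0.957 = 317
45–59: 727 × 0.972 = 707
60–74: 301 × 0.957 = 288
75–89: 1388 × 0.94 = 1305
Giving 345 / 143 / 317 / 707 / 288 / 1305.
Total: 4780 → 3105; change = -1675; percentage change = -35.0%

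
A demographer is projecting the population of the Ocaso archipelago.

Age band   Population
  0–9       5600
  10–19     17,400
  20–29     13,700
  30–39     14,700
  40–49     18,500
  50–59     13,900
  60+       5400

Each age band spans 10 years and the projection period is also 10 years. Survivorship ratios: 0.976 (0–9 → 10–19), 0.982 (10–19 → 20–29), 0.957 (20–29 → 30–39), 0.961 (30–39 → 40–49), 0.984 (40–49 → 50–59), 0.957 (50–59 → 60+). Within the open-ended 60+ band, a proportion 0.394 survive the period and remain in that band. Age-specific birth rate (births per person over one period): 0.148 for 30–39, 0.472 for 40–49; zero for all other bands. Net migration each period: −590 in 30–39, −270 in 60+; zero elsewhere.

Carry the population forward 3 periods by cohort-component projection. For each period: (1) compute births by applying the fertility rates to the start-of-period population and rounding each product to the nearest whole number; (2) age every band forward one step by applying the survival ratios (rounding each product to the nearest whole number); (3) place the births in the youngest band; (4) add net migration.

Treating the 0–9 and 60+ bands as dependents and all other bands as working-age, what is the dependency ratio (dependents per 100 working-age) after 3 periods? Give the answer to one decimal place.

59.9

Period 1:
Births: 14700 × 0.148 = 2176 ; 18500 × 0.472 = 8732 — total 10908
10–19: 5600 × 0.976 = 5466
20–29: 17400 × 0.982 = 17087
30–39: 13700 × 0.957 = 13111
40–49: 14700 × 0.961 = 14127
50–59: 18500 × 0.984 = 18204
60+: 13900 × 0.957 + 5400 × 0.394 = 13302 + 2128 = 15430
Net migration: 30–39 − 590 → 12521; 60+ − 270 → 15160
Giving 10908 / 5466 / 17087 / 12521 / 14127 / 18204 / 15160.
Period 2:
Births: 12521 × 0.148 = 1853 ; 14127 × 0.472 = 6668 — total 8521
10–19: 10908 × 0.976 = 10646
20–29: 5466 × 0.982 = 5368
30–39: 17087 × 0.957 = 16352
40–49: 12521 × 0.961 = 12033
50–59: 14127 × 0.984 = 13901
60+: 18204 × 0.957 + 15160 × 0.394 = 17421 + 5973 = 23394
Net migration: 30–39 − 590 → 15762; 60+ − 270 → 23124
Giving 8521 / 10646 / 5368 / 15762 / 12033 / 13901 / 23124.
Period 3:
Births: 15762 × 0.148 = 2333 ; 12033 × 0.472 = 5680 — total 8013
10–19: 8521 × 0.976 = 8316
20–29: 10646 × 0.982 = 10454
30–39: 5368 × 0.957 = 5137
40–49: 15762 × 0.961 = 15147
50–59: 12033 × 0.984 = 11840
60+: 13901 × 0.957 + 23124 × 0.394 = 13303 + 9111 = 22414
Net migration: 30–39 − 590 → 4547; 60+ − 270 → 22144
Giving 8013 / 8316 / 10454 / 4547 / 15147 / 11840 / 22144.
Dependents (band 0–9 + band 60+) = 8013 + 22144 = 30157; working-age = 50304; ratio = 30157/50304 × 100 = 59.9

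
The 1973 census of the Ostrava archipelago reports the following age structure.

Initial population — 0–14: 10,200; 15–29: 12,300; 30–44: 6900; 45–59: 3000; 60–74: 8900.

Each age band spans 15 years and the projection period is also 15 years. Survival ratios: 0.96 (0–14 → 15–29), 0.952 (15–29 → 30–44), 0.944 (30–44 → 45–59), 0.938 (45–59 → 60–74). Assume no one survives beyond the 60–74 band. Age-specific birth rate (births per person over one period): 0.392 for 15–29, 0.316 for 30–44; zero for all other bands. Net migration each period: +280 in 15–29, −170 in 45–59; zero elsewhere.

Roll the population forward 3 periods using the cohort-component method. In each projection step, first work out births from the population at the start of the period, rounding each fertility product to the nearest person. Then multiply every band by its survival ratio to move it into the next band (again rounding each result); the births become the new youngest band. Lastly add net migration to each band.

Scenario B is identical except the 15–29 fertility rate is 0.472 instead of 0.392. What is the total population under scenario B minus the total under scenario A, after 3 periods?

2680

Period 1.
Births: 12300 × 0.392 = 4822  |  6900 × 0.316 = 2180 → 7002
15–29: 10200 × 0.96 = 9792
30–44: 12300 × 0.952 = 11710
45–59: 6900 × 0.944 = 6514
60–74: 3000 × 0.938 = 2814
Net migration: 15–29 + 280 → 10072; 45–59 − 170 → 6344
→ [7002, 10072, 11710, 6344, 2814]
Period 2.
Births: 10072 × 0.392 = 3948  |  11710 × 0.316 = 3700 → 7648
15–29: 7002 × 0.96 = 6722
30–44: 10072 × 0.952 = 9589
45–59: 11710 × 0.944 = 11054
60–74: 6344 × 0.938 = 5951
Net migration: 15–29 + 280 → 7002; 45–59 − 170 → 10884
→ [7648, 7002, 9589, 10884, 5951]
Period 3.
Births: 7002 × 0.392 = 2745  |  9589 × 0.316 = 3030 → 5775
15–29: 7648 × 0.96 = 7342
30–44: 7002 × 0.952 = 6666
45–59: 9589 × 0.944 = 9052
60–74: 10884 × 0.938 = 10209
Net migration: 15–29 + 280 → 7622; 45–59 − 170 → 8882
→ [5775, 7622, 6666, 8882, 10209]
Scenario A total after 3 periods: 39154
Scenario B projection —
Period 1.
Births: 12300 × 0.472 = 5806  |  6900 × 0.316 = 2180 → 7986
15–29: 10200 × 0.96 = 9792
30–44: 12300 × 0.952 = 11710
45–59: 6900 × 0.944 = 6514
60–74: 3000 × 0.938 = 2814
Net migration: 15–29 + 280 → 10072; 45–59 − 170 → 6344
→ [7986, 10072, 11710, 6344, 2814]
Period 2.
Births: 10072 × 0.472 = 4754  |  11710 × 0.316 = 3700 → 8454
15–29: 7986 × 0.96 = 7667
30–44: 10072 × 0.952 = 9589
45–59: 11710 × 0.944 = 11054
60–74: 6344 × 0.938 = 5951
Net migration: 15–29 + 280 → 7947; 45–59 − 170 → 10884
→ [8454, 7947, 9589, 10884, 5951]
Period 3.
Births: 7947 × 0.472 = 3751  |  9589 × 0.316 = 3030 → 6781
15–29: 8454 × 0.96 = 8116
30–44: 7947 × 0.952 = 7566
45–59: 9589 × 0.944 = 9052
60–74: 10884 × 0.938 = 10209
Net migration: 15–29 + 280 → 8396; 45–59 − 170 → 8882
→ [6781, 8396, 7566, 8882, 10209]
Scenario B total after 3 periods: 41834
Difference B − A = 41834 − 39154 = 2680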